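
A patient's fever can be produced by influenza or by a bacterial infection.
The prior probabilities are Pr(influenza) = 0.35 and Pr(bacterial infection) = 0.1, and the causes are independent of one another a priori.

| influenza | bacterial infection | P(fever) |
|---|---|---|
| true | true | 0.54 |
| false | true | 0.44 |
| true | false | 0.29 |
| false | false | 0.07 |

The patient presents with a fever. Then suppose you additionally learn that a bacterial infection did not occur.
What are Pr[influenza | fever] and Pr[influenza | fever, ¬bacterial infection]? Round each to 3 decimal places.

Pr[influenza | fever] ≈ 0.613; Pr[influenza | fever, ¬bacterial infection] ≈ 0.690

For the numerator, keep only influenza=true terms: 0.091350 + 0.018900 = 0.110250
Normalizer over all consistent configurations: 0.07·0.65·0.9 + 0.44·0.65·0.1 + 0.29·0.35·0.9 + 0.54·0.35·0.1 = 0.179800
Posterior = 0.110250 / 0.179800 ≈ 0.613

With the extra evidence:
Weight on influenza=true, given the evidence: 0.29·0.35 = 0.101500
The normalizing constant is 0.07·0.65 + 0.29·0.35 = 0.147000
P(influenza | fever, ¬bacterial infection) = 0.101500/0.147000 ≈ 0.690
Ruling out bacterial infection raises the posterior on influenza — the flip side of explaining away.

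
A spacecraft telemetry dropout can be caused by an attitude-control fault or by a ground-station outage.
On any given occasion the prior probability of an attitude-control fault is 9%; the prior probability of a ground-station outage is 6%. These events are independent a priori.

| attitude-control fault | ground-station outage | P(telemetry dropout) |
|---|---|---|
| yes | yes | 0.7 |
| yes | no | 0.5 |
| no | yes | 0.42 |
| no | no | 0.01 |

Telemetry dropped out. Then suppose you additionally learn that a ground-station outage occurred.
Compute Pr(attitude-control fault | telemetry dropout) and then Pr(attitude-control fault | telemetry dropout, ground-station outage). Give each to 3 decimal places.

By total probability over the 4 (attitude-control fault, ground-station outage) configurations:
  P(telemetry dropout) = 0.01·0.91·0.94 + 0.42·0.91·0.06 + 0.5·0.09·0.94 + 0.7·0.09·0.06
        = 0.008554 + 0.022932 + 0.042300 + 0.003780 = 0.077566
The terms with attitude-control fault present sum to 0.046080, so
  P(attitude-control fault | telemetry dropout) = 0.046080 / 0.077566 ≈ 0.594

Now condition on the additional information:
Sum P(telemetry dropout|·) weighted by the priors over both values of attitude-control fault:
  P(telemetry dropout | ground-station outage) = 0.42·0.91 + 0.7·0.09
        = 0.382200 + 0.063000 = 0.445200
The terms with attitude-control fault present sum to 0.063000, so
  P(attitude-control fault | telemetry dropout, ground-station outage) = 0.063000 / 0.445200 ≈ 0.142
— ground-station outage explains away the evidence for attitude-control fault.

Pr(attitude-control fault | telemetry dropout) ≈ 0.594; Pr(attitude-control fault | telemetry dropout, ground-station outage) ≈ 0.142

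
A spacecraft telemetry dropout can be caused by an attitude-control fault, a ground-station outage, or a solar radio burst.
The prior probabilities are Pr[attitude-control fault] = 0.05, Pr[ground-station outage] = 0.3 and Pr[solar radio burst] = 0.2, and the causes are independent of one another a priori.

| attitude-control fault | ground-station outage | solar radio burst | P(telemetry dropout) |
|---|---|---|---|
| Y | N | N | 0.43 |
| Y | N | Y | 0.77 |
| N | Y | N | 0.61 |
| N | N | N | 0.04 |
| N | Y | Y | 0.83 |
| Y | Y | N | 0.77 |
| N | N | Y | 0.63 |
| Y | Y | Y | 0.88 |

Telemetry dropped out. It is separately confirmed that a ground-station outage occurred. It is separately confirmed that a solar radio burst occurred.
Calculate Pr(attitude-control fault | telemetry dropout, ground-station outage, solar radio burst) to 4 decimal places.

Sum P(telemetry dropout|·) weighted by the priors over both values of attitude-control fault:
  P(telemetry dropout | ground-station outage, solar radio burst) = 0.83*0.95 + 0.88*0.05
        = 0.788500 + 0.044000 = 0.832500
Keeping only the attitude-control fault-present terms gives 0.044000, so
  P(attitude-control fault | telemetry dropout, ground-station outage, solar radio burst) = 0.044000 / 0.832500 ≈ 0.0529

Pr(attitude-control fault | telemetry dropout, ground-station outage, solar radio burst) ≈ 0.0529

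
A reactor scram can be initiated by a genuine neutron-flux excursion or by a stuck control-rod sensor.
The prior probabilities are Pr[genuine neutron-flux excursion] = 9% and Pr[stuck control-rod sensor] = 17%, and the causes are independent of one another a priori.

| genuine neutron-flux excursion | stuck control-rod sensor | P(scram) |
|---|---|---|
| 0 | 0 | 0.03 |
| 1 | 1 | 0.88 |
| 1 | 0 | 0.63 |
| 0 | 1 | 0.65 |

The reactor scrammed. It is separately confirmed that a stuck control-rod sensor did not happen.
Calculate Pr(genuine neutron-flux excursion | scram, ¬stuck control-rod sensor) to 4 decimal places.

For the numerator, keep only genuine neutron-flux excursion=true terms: 0.63·0.09 = 0.056700
Denominator P(scram | ¬stuck control-rod sensor): 0.03·0.91 + 0.63·0.09 = 0.084000
P(genuine neutron-flux excursion | scram, ¬stuck control-rod sensor) = 0.056700/0.084000 ≈ 0.6750

Pr(genuine neutron-flux excursion | scram, ¬stuck control-rod sensor) ≈ 0.6750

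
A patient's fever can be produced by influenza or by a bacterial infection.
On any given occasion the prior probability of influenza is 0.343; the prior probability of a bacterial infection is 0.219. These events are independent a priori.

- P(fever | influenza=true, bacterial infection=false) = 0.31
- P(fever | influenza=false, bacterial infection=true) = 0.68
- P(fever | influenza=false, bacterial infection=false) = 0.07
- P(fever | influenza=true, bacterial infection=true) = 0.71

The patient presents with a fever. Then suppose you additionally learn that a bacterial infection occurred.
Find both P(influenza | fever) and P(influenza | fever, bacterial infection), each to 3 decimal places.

P(fever) = 0.07·0.657·0.781 + 0.68·0.657·0.219 + 0.31·0.343·0.781 + 0.71·0.343·0.219 = 0.035918 + 0.097840 + 0.083044 + 0.053333 = 0.270135
Restricting to configurations with influenza present: 0.083044 + 0.053333 = 0.136377.
P(influenza | fever) = 0.136377 / 0.270135 ≈ 0.505

With the extra evidence:
For the numerator, keep only influenza=true terms: 0.71*0.343 = 0.243530
Normalizer over all consistent configurations: 0.68*0.657 + 0.71*0.343 = 0.690290
Posterior = 0.243530 / 0.690290 ≈ 0.353
Conditioning on bacterial infection lowers the posterior on influenza: the classic explaining-away effect in a common-effect structure.

P(influenza | fever) ≈ 0.505; P(influenza | fever, bacterial infection) ≈ 0.353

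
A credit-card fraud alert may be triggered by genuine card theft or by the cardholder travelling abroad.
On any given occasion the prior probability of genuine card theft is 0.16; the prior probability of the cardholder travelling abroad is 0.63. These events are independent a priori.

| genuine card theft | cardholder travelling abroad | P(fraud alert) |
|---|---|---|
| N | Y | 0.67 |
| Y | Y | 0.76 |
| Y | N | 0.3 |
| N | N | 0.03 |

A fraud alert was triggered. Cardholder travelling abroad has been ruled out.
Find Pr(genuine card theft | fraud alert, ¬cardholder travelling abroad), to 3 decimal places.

Pr(genuine card theft | fraud alert, ¬cardholder travelling abroad) ≈ 0.656

Weight on genuine card theft=true, given the evidence: 0.3·0.16 = 0.048000
The normalizing constant is 0.03·0.84 + 0.3·0.16 = 0.073200
Posterior = 0.048000 / 0.073200 ≈ 0.656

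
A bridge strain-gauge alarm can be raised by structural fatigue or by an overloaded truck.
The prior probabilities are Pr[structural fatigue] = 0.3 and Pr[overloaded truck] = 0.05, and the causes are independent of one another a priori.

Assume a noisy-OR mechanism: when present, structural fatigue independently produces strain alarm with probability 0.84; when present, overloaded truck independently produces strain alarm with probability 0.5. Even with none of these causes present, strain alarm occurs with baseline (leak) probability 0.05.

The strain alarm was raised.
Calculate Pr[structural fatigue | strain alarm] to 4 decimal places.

Under noisy-OR, P(strain alarm | causes) = 1 − (1−0.05)·∏(1−qᵢ) over the active causes.
Numerator (weight on configurations with structural fatigue): 0.241680 + 0.013860 = 0.255540
The normalizing constant is 0.05·0.7·0.95 + 0.525·0.7·0.05 + 0.848·0.3·0.95 + 0.924·0.3·0.05 = 0.307165
Posterior = 0.255540 / 0.307165 ≈ 0.8319

Pr[structural fatigue | strain alarm] ≈ 0.8319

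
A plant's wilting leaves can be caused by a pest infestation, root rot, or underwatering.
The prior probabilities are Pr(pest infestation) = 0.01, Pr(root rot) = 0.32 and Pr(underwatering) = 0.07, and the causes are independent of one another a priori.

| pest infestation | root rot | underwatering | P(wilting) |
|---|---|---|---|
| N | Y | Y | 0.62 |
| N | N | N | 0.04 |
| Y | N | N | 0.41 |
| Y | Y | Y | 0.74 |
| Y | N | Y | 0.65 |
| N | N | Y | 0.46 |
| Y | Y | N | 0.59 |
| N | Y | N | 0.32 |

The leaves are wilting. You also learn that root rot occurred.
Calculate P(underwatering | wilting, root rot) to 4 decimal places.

Numerator (weight on configurations with underwatering): 0.042966 + 0.000518 = 0.043484
Denominator P(wilting | root rot): 0.32*0.99*0.93 + 0.62*0.99*0.07 + 0.59*0.01*0.93 + 0.74*0.01*0.07 = 0.343595
Posterior = 0.043484 / 0.343595 ≈ 0.1266

P(underwatering | wilting, root rot) ≈ 0.1266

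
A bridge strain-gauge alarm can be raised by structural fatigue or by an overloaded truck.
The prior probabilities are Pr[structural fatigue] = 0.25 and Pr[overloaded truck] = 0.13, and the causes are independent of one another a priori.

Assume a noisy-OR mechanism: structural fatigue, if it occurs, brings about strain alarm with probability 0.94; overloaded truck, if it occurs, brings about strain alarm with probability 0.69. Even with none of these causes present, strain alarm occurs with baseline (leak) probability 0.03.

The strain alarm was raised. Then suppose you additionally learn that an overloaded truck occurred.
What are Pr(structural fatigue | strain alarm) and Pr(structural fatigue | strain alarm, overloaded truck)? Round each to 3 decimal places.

Pr(structural fatigue | strain alarm) ≈ 0.730; Pr(structural fatigue | strain alarm, overloaded truck) ≈ 0.319

Under noisy-OR, P(strain alarm | causes) = 1 − (1−0.03)·∏(1−qᵢ) over the active causes.
Numerator (weight on configurations with structural fatigue): 0.204841 + 0.031914 = 0.236755
Denominator P(strain alarm): 0.03*0.75*0.87 + 0.6993*0.75*0.13 + 0.9418*0.25*0.87 + 0.981958*0.25*0.13 = 0.324512
Posterior = 0.236755 / 0.324512 ≈ 0.730

Now also conditioning on overloaded truck=true:
P(strain alarm | overloaded truck) = 0.6993×0.75 + 0.981958×0.25 = 0.524475 + 0.245489 = 0.769964
The structural fatigue-present share is 0.981958×0.25 = 0.245489.
So P(structural fatigue | strain alarm, overloaded truck) = 0.245489/0.769964 ≈ 0.319.
This is intercausal reasoning (explaining away): once overloaded truck accounts for the strain alarm, structural fatigue becomes less likely.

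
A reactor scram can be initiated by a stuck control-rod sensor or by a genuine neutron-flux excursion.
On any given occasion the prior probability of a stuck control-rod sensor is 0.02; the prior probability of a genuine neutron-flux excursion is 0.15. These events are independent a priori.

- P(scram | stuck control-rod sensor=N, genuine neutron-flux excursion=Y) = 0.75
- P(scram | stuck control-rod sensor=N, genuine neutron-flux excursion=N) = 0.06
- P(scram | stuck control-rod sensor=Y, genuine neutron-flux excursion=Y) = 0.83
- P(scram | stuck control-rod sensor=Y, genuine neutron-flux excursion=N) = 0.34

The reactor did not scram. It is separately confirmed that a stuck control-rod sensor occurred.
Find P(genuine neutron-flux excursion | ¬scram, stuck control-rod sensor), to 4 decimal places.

P(genuine neutron-flux excursion | ¬scram, stuck control-rod sensor) ≈ 0.0435

P(¬scram | stuck control-rod sensor) = 0.66·0.85 + 0.17·0.15 = 0.561000 + 0.025500 = 0.586500
Restricting to configurations with genuine neutron-flux excursion present: 0.17·0.15 = 0.025500.
Hence the posterior is 0.025500/0.586500 ≈ 0.0435.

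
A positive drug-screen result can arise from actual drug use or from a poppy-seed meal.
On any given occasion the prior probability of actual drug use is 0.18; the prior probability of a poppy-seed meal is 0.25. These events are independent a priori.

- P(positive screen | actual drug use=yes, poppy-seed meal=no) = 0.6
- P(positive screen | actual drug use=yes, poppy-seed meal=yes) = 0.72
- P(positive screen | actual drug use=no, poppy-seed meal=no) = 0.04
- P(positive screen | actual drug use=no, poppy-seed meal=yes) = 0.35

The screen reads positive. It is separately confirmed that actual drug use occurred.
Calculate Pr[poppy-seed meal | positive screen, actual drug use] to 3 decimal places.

Pr[poppy-seed meal | positive screen, actual drug use] ≈ 0.286

P(positive screen | actual drug use) = 0.6×0.75 + 0.72×0.25 = 0.450000 + 0.180000 = 0.630000
Restricting to configurations with poppy-seed meal present: 0.72×0.25 = 0.180000.
So P(poppy-seed meal | positive screen, actual drug use) = 0.180000/0.630000 ≈ 0.286.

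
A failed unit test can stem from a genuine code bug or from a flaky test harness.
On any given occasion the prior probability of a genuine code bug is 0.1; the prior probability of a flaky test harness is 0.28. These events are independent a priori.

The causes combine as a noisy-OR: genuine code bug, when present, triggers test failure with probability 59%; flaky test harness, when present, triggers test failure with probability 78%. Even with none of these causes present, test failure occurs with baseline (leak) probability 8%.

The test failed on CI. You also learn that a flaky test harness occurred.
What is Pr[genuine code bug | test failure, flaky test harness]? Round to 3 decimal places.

Under noisy-OR, P(test failure | causes) = 1 − (1−0.08)·∏(1−qᵢ) over the active causes.
P(test failure | flaky test harness) = 0.7976·0.9 + 0.917016·0.1 = 0.717840 + 0.091702 = 0.809542
Of this, 0.091702 comes from 0.917016·0.1 (the genuine code bug=true cases).
Hence the posterior is 0.091702/0.809542 ≈ 0.113.

Pr[genuine code bug | test failure, flaky test harness] ≈ 0.113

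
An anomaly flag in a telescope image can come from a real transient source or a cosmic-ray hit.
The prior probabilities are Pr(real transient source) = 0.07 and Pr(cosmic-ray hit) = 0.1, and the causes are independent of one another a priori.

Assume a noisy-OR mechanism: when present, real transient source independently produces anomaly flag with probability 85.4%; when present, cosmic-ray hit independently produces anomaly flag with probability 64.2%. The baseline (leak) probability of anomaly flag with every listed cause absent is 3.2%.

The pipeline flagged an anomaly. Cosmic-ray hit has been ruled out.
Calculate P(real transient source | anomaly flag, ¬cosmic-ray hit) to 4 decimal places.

P(real transient source | anomaly flag, ¬cosmic-ray hit) ≈ 0.6688

Under noisy-OR, P(anomaly flag | causes) = 1 − (1−0.032)·∏(1−qᵢ) over the active causes.
P(anomaly flag | ¬cosmic-ray hit) = 0.032·0.93 + 0.858672·0.07 = 0.029760 + 0.060107 = 0.089867
Of this, 0.060107 comes from 0.858672·0.07 (the real transient source=true cases).
P(real transient source | anomaly flag, ¬cosmic-ray hit) = 0.060107 / 0.089867 ≈ 0.6688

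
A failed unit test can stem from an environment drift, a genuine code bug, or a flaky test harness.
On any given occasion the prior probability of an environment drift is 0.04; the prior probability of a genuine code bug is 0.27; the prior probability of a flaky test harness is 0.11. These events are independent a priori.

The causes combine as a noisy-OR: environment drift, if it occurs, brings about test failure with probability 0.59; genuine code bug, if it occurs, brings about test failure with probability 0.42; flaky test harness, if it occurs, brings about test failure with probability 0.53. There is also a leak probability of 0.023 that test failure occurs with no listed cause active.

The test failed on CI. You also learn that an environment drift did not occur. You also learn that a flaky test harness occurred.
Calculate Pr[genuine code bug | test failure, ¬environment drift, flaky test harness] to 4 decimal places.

Under noisy-OR, P(test failure | causes) = 1 − (1−0.023)·∏(1−qᵢ) over the active causes.
P(test failure | ¬environment drift, flaky test harness) = 0.54081·0.73 + 0.73367·0.27 = 0.394791 + 0.198091 = 0.592882
The genuine code bug-present share is 0.73367·0.27 = 0.198091.
Hence the posterior is 0.198091/0.592882 ≈ 0.3341.

Pr[genuine code bug | test failure, ¬environment drift, flaky test harness] ≈ 0.3341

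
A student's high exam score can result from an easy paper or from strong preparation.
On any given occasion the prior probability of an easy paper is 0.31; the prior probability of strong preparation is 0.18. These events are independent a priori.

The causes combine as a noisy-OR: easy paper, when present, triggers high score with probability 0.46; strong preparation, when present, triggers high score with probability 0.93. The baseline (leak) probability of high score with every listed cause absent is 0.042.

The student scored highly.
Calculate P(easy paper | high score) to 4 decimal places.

P(easy paper | high score) ≈ 0.5583

Under noisy-OR, P(high score | causes) = 1 − (1−0.042)·∏(1−qᵢ) over the active causes.
P(high score) = 0.042×0.69×0.82 + 0.93294×0.69×0.18 + 0.48268×0.31×0.82 + 0.963788×0.31×0.18 = 0.023764 + 0.115871 + 0.122697 + 0.053779 = 0.316111
Of this, 0.176476 comes from 0.122697 + 0.053779 (the easy paper=true cases).
So P(easy paper | high score) = 0.176476/0.316111 ≈ 0.5583.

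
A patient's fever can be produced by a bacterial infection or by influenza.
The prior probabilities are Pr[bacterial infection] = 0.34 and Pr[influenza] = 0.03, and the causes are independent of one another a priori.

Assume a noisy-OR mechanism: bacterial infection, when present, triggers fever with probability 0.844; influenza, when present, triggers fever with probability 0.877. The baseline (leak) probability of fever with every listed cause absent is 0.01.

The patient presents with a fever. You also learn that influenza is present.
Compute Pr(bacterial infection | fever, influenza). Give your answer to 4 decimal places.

Under noisy-OR, P(fever | causes) = 1 − (1−0.01)·∏(1−qᵢ) over the active causes.
By total probability over both values of bacterial infection:
  P(fever | influenza) = 0.87823·0.66 + 0.981004·0.34
        = 0.579632 + 0.333541 = 0.913173
The terms with bacterial infection present sum to 0.333541, so
  P(bacterial infection | fever, influenza) = 0.333541 / 0.913173 ≈ 0.3653

Pr(bacterial infection | fever, influenza) ≈ 0.3653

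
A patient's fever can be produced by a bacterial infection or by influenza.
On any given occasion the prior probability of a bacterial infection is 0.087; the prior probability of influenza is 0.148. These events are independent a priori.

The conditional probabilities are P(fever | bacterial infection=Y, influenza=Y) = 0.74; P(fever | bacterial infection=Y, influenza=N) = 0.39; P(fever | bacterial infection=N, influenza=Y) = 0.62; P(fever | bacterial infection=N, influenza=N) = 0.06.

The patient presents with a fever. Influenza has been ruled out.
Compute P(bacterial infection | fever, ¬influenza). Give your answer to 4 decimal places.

P(bacterial infection | fever, ¬influenza) ≈ 0.3825

Weight on bacterial infection=true, given the evidence: 0.39*0.087 = 0.033930
The normalizing constant is 0.06*0.913 + 0.39*0.087 = 0.088710
Posterior = 0.033930 / 0.088710 ≈ 0.3825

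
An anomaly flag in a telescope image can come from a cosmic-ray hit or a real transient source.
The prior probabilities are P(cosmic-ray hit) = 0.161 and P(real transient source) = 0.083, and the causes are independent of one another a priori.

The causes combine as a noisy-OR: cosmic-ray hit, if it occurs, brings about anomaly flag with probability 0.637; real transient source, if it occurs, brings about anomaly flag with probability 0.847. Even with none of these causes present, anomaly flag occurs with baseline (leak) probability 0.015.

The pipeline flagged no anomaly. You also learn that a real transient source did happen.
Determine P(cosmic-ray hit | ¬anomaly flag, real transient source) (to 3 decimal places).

Under noisy-OR, P(anomaly flag | causes) = 1 − (1−0.015)·∏(1−qᵢ) over the active causes.
P(¬anomaly flag | real transient source) = 0.150705×0.839 + 0.054706×0.161 = 0.126441 + 0.008808 = 0.135249
Of this, 0.008808 comes from 0.054706×0.161 (the cosmic-ray hit=true cases).
Hence the posterior is 0.008808/0.135249 ≈ 0.065.

P(cosmic-ray hit | ¬anomaly flag, real transient source) ≈ 0.065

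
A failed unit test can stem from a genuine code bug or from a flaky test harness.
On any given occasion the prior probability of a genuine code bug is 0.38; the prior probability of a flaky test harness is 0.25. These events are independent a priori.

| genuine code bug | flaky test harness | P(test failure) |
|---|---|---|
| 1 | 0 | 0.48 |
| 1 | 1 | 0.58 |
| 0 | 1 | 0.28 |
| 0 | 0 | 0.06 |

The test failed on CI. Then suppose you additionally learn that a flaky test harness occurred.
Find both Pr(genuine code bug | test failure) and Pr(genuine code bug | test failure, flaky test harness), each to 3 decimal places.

Pr(genuine code bug | test failure) ≈ 0.729; Pr(genuine code bug | test failure, flaky test harness) ≈ 0.559

P(test failure) = 0.06·0.62·0.75 + 0.28·0.62·0.25 + 0.48·0.38·0.75 + 0.58·0.38·0.25 = 0.027900 + 0.043400 + 0.136800 + 0.055100 = 0.263200
The genuine code bug-present share is 0.136800 + 0.055100 = 0.191900.
So P(genuine code bug | test failure) = 0.191900/0.263200 ≈ 0.729.

Now also conditioning on flaky test harness=true:
P(test failure | flaky test harness) = 0.28×0.62 + 0.58×0.38 = 0.173600 + 0.220400 = 0.394000
Of this, 0.220400 comes from 0.58×0.38 (the genuine code bug=true cases).
So P(genuine code bug | test failure, flaky test harness) = 0.220400/0.394000 ≈ 0.559.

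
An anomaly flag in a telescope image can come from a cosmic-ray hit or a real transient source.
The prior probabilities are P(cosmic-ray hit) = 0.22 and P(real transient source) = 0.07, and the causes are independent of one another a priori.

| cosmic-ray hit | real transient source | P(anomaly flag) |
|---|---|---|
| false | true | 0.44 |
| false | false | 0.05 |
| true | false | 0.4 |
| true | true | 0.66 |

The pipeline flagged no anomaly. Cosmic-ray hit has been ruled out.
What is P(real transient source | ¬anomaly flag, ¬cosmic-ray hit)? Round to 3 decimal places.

By total probability over both values of real transient source:
  P(¬anomaly flag | ¬cosmic-ray hit) = 0.95·0.93 + 0.56·0.07
        = 0.883500 + 0.039200 = 0.922700
Keeping only the real transient source-present terms gives 0.039200, so
  P(real transient source | ¬anomaly flag, ¬cosmic-ray hit) = 0.039200 / 0.922700 ≈ 0.042

P(real transient source | ¬anomaly flag, ¬cosmic-ray hit) ≈ 0.042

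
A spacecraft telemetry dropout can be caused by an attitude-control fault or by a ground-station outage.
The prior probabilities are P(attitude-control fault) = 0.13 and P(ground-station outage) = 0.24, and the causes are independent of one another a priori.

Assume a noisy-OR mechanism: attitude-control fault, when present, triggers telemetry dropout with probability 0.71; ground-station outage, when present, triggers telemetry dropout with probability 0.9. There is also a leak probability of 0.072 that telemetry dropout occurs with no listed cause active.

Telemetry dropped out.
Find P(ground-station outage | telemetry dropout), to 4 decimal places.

P(ground-station outage | telemetry dropout) ≈ 0.6472

Under noisy-OR, P(telemetry dropout | causes) = 1 − (1−0.072)·∏(1−qᵢ) over the active causes.
P(telemetry dropout) = 0.072*0.87*0.76 + 0.9072*0.87*0.24 + 0.73088*0.13*0.76 + 0.973088*0.13*0.24 = 0.047606 + 0.189423 + 0.072211 + 0.030360 = 0.339600
The ground-station outage-present share is 0.189423 + 0.030360 = 0.219783.
So P(ground-station outage | telemetry dropout) = 0.219783/0.339600 ≈ 0.6472.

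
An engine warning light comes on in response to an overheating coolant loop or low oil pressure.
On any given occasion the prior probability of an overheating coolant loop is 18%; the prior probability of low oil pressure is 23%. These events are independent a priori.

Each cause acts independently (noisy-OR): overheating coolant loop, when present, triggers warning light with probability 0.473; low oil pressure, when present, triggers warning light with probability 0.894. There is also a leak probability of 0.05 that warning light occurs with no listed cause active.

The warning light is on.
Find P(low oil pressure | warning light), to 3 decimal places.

Under noisy-OR, P(warning light | causes) = 1 − (1−0.05)·∏(1−qᵢ) over the active causes.
By total probability over the 4 (overheating coolant loop, low oil pressure) configurations:
  P(warning light) = 0.05·0.82·0.77 + 0.8993·0.82·0.23 + 0.49935·0.18·0.77 + 0.946931·0.18·0.23
        = 0.031570 + 0.169608 + 0.069210 + 0.039203 = 0.309591
Keeping only the low oil pressure-present terms gives 0.208811, so
  P(low oil pressure | warning light) = 0.208811 / 0.309591 ≈ 0.674

P(low oil pressure | warning light) ≈ 0.674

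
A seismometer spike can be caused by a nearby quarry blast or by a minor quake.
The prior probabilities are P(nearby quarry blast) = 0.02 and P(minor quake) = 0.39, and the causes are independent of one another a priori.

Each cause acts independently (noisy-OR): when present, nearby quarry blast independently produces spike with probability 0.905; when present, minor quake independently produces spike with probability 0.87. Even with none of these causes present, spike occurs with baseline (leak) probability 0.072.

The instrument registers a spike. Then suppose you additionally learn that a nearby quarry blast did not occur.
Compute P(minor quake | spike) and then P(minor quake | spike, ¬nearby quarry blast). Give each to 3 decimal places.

Under noisy-OR, P(spike | causes) = 1 − (1−0.072)·∏(1−qᵢ) over the active causes.
Enumerate the 4 (nearby quarry blast, minor quake) configurations and weight by the priors:
  P(spike) = 0.072×0.98×0.61 + 0.87936×0.98×0.39 + 0.91184×0.02×0.61 + 0.988539×0.02×0.39
        = 0.043042 + 0.336091 + 0.011124 + 0.007711 = 0.397968
Configurations with minor quake contribute 0.343802, so
  P(minor quake | spike) = 0.343802 / 0.397968 ≈ 0.864

With the extra evidence:
Numerator (weight on configurations with minor quake): 0.87936*0.39 = 0.342950
Normalizer over all consistent configurations: 0.072*0.61 + 0.87936*0.39 = 0.386870
Posterior = 0.342950 / 0.386870 ≈ 0.886
Ruling out nearby quarry blast raises the posterior on minor quake — the flip side of explaining away.

P(minor quake | spike) ≈ 0.864; P(minor quake | spike, ¬nearby quarry blast) ≈ 0.886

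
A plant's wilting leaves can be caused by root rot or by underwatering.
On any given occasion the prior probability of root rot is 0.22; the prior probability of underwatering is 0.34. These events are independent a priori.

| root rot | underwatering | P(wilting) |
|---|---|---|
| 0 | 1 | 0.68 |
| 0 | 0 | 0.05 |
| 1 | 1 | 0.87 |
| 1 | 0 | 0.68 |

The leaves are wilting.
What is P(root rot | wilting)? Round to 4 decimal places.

Sum P(wilting|·) weighted by the priors over the 4 (root rot, underwatering) configurations:
  P(wilting) = 0.05·0.78·0.66 + 0.68·0.78·0.34 + 0.68·0.22·0.66 + 0.87·0.22·0.34
        = 0.025740 + 0.180336 + 0.098736 + 0.065076 = 0.369888
Configurations with root rot contribute 0.163812, so
  P(root rot | wilting) = 0.163812 / 0.369888 ≈ 0.4429

P(root rot | wilting) ≈ 0.4429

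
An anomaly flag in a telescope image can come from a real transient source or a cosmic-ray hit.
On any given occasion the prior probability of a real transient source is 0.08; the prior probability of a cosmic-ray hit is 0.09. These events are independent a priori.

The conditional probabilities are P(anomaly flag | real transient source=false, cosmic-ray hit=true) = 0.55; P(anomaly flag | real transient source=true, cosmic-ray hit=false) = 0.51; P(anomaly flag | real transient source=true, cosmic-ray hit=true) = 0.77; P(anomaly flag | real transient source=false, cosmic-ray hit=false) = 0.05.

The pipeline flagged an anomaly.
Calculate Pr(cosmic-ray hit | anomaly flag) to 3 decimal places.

Pr(cosmic-ray hit | anomaly flag) ≈ 0.393

Weight on cosmic-ray hit=true, given the evidence: 0.045540 + 0.005544 = 0.051084
The normalizing constant is 0.05×0.92×0.91 + 0.55×0.92×0.09 + 0.51×0.08×0.91 + 0.77×0.08×0.09 = 0.130072
P(cosmic-ray hit | anomaly flag) = 0.051084/0.130072 ≈ 0.393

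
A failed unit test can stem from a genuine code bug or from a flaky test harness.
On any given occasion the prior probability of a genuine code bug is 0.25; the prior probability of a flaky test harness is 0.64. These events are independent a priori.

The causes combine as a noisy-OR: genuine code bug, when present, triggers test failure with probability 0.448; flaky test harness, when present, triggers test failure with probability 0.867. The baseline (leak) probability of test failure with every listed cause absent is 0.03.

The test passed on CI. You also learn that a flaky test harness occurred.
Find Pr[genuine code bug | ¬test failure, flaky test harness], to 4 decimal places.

Under noisy-OR, P(test failure | causes) = 1 − (1−0.03)·∏(1−qᵢ) over the active causes.
Numerator (weight on configurations with genuine code bug): 0.071214·0.25 = 0.017803
The normalizing constant is 0.12901·0.75 + 0.071214·0.25 = 0.114561
Posterior = 0.017803 / 0.114561 ≈ 0.1554

Pr[genuine code bug | ¬test failure, flaky test harness] ≈ 0.1554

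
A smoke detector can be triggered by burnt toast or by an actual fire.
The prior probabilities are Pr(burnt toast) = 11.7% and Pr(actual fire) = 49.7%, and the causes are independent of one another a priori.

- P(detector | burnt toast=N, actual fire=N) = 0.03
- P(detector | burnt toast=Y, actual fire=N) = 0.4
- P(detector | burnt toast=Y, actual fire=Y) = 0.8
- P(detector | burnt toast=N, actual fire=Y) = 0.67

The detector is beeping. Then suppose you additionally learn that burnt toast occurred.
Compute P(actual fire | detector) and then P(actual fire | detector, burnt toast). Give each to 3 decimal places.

For the numerator, keep only actual fire=true terms: 0.294030 + 0.046519 = 0.340549
Normalizer over all consistent configurations: 0.03*0.883*0.503 + 0.67*0.883*0.497 + 0.4*0.117*0.503 + 0.8*0.117*0.497 = 0.377413
P(actual fire | detector) = 0.340549/0.377413 ≈ 0.902

With the extra evidence:
P(detector | burnt toast) = 0.4·0.503 + 0.8·0.497 = 0.201200 + 0.397600 = 0.598800
The actual fire-present share is 0.8·0.497 = 0.397600.
P(actual fire | detector, burnt toast) = 0.397600 / 0.598800 ≈ 0.664
This is intercausal reasoning (explaining away): once burnt toast accounts for the detector, actual fire becomes less likely.

P(actual fire | detector) ≈ 0.902; P(actual fire | detector, burnt toast) ≈ 0.664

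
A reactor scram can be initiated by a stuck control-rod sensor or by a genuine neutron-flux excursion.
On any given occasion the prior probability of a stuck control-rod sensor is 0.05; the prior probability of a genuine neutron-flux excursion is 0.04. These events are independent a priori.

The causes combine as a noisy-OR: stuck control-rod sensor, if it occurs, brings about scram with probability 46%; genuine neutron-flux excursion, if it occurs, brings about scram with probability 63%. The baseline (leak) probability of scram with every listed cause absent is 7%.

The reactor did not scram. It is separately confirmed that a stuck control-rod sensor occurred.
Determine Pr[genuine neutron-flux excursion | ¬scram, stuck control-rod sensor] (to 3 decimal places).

Pr[genuine neutron-flux excursion | ¬scram, stuck control-rod sensor] ≈ 0.015

Under noisy-OR, P(scram | causes) = 1 − (1−0.07)·∏(1−qᵢ) over the active causes.
Sum P(¬scram|·) weighted by the priors over both values of genuine neutron-flux excursion:
  P(¬scram | stuck control-rod sensor) = 0.5022×0.96 + 0.185814×0.04
        = 0.482112 + 0.007433 = 0.489545
The terms with genuine neutron-flux excursion present sum to 0.007433, so
  P(genuine neutron-flux excursion | ¬scram, stuck control-rod sensor) = 0.007433 / 0.489545 ≈ 0.015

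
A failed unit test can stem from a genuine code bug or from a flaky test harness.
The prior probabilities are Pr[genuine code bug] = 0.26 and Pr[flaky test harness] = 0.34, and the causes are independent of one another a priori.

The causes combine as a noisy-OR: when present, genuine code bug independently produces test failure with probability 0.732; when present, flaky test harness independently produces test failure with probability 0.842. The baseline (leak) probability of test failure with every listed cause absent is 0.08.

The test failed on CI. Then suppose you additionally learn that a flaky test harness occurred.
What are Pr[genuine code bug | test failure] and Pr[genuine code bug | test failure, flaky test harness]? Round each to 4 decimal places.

Under noisy-OR, P(test failure | causes) = 1 − (1−0.08)·∏(1−qᵢ) over the active causes.
For the numerator, keep only genuine code bug=true terms: 0.129290 + 0.084956 = 0.214246
The normalizing constant is 0.08×0.74×0.66 + 0.85464×0.74×0.34 + 0.75344×0.26×0.66 + 0.961044×0.26×0.34 = 0.468345
Posterior = 0.214246 / 0.468345 ≈ 0.4575

With the extra evidence:
Sum P(test failure|·) weighted by the priors over both values of genuine code bug:
  P(test failure | flaky test harness) = 0.85464·0.74 + 0.961044·0.26
        = 0.632434 + 0.249871 = 0.882305
Configurations with genuine code bug contribute 0.249871, so
  P(genuine code bug | test failure, flaky test harness) = 0.249871 / 0.882305 ≈ 0.2832

Pr[genuine code bug | test failure] ≈ 0.4575; Pr[genuine code bug | test failure, flaky test harness] ≈ 0.2832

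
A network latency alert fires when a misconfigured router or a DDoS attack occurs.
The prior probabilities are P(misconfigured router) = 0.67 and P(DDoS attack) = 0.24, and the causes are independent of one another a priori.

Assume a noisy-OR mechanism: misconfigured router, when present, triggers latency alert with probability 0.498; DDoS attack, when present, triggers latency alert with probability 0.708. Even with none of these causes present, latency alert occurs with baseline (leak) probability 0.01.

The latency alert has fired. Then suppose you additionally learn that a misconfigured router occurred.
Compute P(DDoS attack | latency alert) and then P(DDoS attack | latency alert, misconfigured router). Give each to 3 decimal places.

P(DDoS attack | latency alert) ≈ 0.428; P(DDoS attack | latency alert, misconfigured router) ≈ 0.349

Under noisy-OR, P(latency alert | causes) = 1 − (1−0.01)·∏(1−qᵢ) over the active causes.
P(latency alert) = 0.01×0.33×0.76 + 0.71092×0.33×0.24 + 0.50302×0.67×0.76 + 0.854882×0.67×0.24 = 0.002508 + 0.056305 + 0.256138 + 0.137465 = 0.452416
Of this, 0.193770 comes from 0.056305 + 0.137465 (the DDoS attack=true cases).
Hence the posterior is 0.193770/0.452416 ≈ 0.428.

Now condition on the additional information:
For the numerator, keep only DDoS attack=true terms: 0.854882×0.24 = 0.205172
Normalizer over all consistent configurations: 0.50302×0.76 + 0.854882×0.24 = 0.587467
P(DDoS attack | latency alert, misconfigured router) = 0.205172/0.587467 ≈ 0.349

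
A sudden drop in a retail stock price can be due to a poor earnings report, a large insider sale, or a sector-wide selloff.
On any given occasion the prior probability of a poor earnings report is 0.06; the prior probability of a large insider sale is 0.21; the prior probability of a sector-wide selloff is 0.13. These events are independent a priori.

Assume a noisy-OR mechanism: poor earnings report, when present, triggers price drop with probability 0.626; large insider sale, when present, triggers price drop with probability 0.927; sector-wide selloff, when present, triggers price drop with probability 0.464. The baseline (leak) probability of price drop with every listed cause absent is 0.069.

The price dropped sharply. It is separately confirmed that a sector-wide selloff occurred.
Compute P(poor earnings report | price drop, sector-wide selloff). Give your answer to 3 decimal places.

P(poor earnings report | price drop, sector-wide selloff) ≈ 0.083

Under noisy-OR, P(price drop | causes) = 1 − (1−0.069)·∏(1−qᵢ) over the active causes.
Numerator (weight on configurations with poor earnings report): 0.038554 + 0.012428 = 0.050982
Denominator P(price drop | sector-wide selloff): 0.500984·0.94·0.79 + 0.963572·0.94·0.21 + 0.813368·0.06·0.79 + 0.986376·0.06·0.21 = 0.613222
P(poor earnings report | price drop, sector-wide selloff) = 0.050982/0.613222 ≈ 0.083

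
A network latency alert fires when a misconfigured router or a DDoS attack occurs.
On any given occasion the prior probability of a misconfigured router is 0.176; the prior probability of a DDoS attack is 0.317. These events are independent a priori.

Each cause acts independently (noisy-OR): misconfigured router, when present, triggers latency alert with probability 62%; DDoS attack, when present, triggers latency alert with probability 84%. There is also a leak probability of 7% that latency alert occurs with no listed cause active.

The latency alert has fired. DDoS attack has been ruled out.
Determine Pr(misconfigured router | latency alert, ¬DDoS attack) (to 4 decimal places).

Under noisy-OR, P(latency alert | causes) = 1 − (1−0.07)·∏(1−qᵢ) over the active causes.
Enumerate both values of misconfigured router and weight by the priors:
  P(latency alert | ¬DDoS attack) = 0.07×0.824 + 0.6466×0.176
        = 0.057680 + 0.113802 = 0.171482
Keeping only the misconfigured router-present terms gives 0.113802, so
  P(misconfigured router | latency alert, ¬DDoS attack) = 0.113802 / 0.171482 ≈ 0.6636

Pr(misconfigured router | latency alert, ¬DDoS attack) ≈ 0.6636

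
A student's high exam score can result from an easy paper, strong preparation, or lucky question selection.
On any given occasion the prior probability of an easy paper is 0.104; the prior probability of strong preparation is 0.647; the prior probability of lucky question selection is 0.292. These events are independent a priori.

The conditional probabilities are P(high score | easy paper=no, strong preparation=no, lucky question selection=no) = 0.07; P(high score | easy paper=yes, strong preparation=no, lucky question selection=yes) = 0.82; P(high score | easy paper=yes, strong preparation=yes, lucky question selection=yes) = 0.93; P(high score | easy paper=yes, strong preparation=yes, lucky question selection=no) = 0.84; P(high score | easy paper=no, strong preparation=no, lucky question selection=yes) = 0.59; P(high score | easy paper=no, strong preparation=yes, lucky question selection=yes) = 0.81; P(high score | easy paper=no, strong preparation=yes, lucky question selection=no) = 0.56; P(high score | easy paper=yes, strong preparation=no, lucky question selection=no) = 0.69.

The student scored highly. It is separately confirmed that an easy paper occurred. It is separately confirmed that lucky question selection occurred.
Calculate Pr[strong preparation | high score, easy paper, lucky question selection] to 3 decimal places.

P(high score | easy paper, lucky question selection) = 0.82·0.353 + 0.93·0.647 = 0.289460 + 0.601710 = 0.891170
The strong preparation-present share is 0.93·0.647 = 0.601710.
Hence the posterior is 0.601710/0.891170 ≈ 0.675.

Pr[strong preparation | high score, easy paper, lucky question selection] ≈ 0.675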